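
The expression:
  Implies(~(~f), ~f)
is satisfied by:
  {f: False}


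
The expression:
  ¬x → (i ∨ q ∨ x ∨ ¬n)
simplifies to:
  i ∨ q ∨ x ∨ ¬n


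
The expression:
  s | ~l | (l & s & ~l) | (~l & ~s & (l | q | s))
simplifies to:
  s | ~l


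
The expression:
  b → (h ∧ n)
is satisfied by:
  {h: True, n: True, b: False}
  {h: True, n: False, b: False}
  {n: True, h: False, b: False}
  {h: False, n: False, b: False}
  {b: True, h: True, n: True}


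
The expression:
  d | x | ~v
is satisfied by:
  {x: True, d: True, v: False}
  {x: True, v: False, d: False}
  {d: True, v: False, x: False}
  {d: False, v: False, x: False}
  {x: True, d: True, v: True}
  {x: True, v: True, d: False}
  {d: True, v: True, x: False}


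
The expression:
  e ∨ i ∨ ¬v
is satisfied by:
  {i: True, e: True, v: False}
  {i: True, v: False, e: False}
  {e: True, v: False, i: False}
  {e: False, v: False, i: False}
  {i: True, e: True, v: True}
  {i: True, v: True, e: False}
  {e: True, v: True, i: False}


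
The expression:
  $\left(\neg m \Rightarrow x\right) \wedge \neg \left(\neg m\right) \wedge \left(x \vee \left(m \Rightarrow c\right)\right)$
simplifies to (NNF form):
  $m \wedge \left(c \vee x\right)$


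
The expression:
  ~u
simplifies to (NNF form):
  ~u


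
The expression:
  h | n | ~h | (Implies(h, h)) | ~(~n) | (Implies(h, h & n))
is always true.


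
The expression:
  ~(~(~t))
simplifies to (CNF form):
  ~t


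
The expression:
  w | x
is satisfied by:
  {x: True, w: True}
  {x: True, w: False}
  {w: True, x: False}


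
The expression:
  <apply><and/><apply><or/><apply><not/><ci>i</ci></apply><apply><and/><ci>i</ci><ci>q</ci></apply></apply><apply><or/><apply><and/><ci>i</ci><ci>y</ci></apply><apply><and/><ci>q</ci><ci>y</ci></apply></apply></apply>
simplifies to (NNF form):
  <apply><and/><ci>q</ci><ci>y</ci></apply>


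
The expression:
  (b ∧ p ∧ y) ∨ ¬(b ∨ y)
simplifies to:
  (b ∨ ¬y) ∧ (p ∨ ¬y) ∧ (y ∨ ¬b)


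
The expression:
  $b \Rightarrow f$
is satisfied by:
  {f: True, b: False}
  {b: False, f: False}
  {b: True, f: True}


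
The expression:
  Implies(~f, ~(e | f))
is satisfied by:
  {f: True, e: False}
  {e: False, f: False}
  {e: True, f: True}


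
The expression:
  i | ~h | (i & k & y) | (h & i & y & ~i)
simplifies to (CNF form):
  i | ~h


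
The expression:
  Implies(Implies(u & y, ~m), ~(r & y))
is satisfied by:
  {u: True, m: True, y: False, r: False}
  {u: True, m: False, y: False, r: False}
  {m: True, r: False, u: False, y: False}
  {r: False, m: False, u: False, y: False}
  {r: True, u: True, m: True, y: False}
  {r: True, u: True, m: False, y: False}
  {r: True, m: True, u: False, y: False}
  {r: True, m: False, u: False, y: False}
  {y: True, u: True, m: True, r: False}
  {y: True, u: True, m: False, r: False}
  {y: True, m: True, u: False, r: False}
  {y: True, m: False, u: False, r: False}
  {r: True, y: True, u: True, m: True}


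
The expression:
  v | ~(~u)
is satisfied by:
  {v: True, u: True}
  {v: True, u: False}
  {u: True, v: False}


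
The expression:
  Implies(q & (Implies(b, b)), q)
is always true.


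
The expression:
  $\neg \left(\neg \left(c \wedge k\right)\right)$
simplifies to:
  $c \wedge k$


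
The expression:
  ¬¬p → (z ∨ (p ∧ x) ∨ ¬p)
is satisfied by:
  {x: True, z: True, p: False}
  {x: True, p: False, z: False}
  {z: True, p: False, x: False}
  {z: False, p: False, x: False}
  {x: True, z: True, p: True}
  {x: True, p: True, z: False}
  {z: True, p: True, x: False}


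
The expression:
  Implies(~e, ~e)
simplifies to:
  True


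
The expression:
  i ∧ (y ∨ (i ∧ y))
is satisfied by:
  {i: True, y: True}


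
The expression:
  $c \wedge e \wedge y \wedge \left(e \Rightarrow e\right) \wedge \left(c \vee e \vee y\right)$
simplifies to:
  $c \wedge e \wedge y$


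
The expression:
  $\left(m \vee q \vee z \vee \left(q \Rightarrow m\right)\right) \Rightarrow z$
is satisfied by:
  {z: True}


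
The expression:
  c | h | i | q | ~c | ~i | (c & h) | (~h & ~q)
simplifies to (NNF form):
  True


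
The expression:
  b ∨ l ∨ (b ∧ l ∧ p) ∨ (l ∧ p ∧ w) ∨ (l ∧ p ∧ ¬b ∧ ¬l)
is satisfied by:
  {b: True, l: True}
  {b: True, l: False}
  {l: True, b: False}


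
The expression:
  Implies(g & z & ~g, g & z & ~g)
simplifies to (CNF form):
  True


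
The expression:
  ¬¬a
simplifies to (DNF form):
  a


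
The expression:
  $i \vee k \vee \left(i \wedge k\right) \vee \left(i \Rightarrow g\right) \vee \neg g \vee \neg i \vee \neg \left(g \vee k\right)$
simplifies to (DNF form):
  $\text{True}$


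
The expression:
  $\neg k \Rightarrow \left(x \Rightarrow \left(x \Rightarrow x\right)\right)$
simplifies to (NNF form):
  $\text{True}$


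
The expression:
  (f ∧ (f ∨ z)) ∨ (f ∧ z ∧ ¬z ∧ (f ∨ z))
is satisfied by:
  {f: True}


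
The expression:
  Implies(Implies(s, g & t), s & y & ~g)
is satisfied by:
  {s: True, g: False, t: False}
  {t: True, s: True, g: False}
  {g: True, s: True, t: False}


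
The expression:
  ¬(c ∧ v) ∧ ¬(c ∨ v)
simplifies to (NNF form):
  ¬c ∧ ¬v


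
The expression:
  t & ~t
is never true.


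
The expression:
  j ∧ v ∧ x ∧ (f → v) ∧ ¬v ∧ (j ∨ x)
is never true.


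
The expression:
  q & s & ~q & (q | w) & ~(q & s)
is never true.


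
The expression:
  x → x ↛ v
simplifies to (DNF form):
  ¬v ∨ ¬x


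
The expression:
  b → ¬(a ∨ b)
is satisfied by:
  {b: False}


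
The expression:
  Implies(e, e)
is always true.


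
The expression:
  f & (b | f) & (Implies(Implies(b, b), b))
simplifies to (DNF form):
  b & f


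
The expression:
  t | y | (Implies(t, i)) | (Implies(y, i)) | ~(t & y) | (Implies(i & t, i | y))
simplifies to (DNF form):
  True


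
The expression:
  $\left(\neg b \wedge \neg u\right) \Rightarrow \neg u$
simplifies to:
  $\text{True}$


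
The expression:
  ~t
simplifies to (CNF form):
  ~t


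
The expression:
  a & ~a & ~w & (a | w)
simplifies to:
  False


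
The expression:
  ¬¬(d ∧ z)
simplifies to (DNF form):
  d ∧ z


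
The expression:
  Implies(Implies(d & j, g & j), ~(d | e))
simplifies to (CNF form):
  (d | ~e) & (j | ~d) & (~d | ~g)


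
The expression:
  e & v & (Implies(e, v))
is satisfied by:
  {e: True, v: True}


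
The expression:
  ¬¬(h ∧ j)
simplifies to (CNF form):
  h ∧ j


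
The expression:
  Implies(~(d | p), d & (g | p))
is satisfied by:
  {d: True, p: True}
  {d: True, p: False}
  {p: True, d: False}


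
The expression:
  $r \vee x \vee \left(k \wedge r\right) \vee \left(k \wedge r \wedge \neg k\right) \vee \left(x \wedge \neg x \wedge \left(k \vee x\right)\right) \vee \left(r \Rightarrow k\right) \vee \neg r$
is always true.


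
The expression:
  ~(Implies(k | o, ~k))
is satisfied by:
  {k: True}


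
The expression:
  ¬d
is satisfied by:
  {d: False}


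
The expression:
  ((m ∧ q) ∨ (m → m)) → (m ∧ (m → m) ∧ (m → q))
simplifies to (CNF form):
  m ∧ q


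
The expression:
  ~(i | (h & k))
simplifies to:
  ~i & (~h | ~k)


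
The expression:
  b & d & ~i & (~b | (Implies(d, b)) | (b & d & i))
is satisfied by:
  {b: True, d: True, i: False}


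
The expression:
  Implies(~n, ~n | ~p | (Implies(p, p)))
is always true.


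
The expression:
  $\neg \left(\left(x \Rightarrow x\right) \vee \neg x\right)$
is never true.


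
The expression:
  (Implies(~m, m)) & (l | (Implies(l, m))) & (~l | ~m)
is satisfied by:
  {m: True, l: False}


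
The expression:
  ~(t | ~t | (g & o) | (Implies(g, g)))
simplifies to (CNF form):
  False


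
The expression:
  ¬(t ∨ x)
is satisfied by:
  {x: False, t: False}


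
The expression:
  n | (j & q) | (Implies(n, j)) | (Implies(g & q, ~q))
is always true.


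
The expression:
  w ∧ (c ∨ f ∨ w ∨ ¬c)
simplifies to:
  w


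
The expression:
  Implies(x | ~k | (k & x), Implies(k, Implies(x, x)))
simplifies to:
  True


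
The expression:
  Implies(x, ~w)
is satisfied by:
  {w: False, x: False}
  {x: True, w: False}
  {w: True, x: False}


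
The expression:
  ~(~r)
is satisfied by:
  {r: True}


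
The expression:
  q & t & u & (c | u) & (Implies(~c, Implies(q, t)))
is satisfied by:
  {t: True, u: True, q: True}


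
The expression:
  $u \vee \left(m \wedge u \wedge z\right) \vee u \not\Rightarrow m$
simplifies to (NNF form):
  $u$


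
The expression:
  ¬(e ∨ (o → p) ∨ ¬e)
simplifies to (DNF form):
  False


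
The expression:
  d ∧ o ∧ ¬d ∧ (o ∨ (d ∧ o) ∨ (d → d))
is never true.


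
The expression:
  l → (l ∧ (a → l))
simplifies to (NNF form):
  True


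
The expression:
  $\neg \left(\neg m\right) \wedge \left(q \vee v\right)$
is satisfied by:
  {q: True, v: True, m: True}
  {q: True, m: True, v: False}
  {v: True, m: True, q: False}


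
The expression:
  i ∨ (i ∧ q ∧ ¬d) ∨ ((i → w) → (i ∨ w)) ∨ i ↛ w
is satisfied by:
  {i: True, w: True}
  {i: True, w: False}
  {w: True, i: False}


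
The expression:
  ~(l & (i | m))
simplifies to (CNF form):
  (~i | ~l) & (~l | ~m)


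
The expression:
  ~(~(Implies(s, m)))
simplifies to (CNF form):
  m | ~s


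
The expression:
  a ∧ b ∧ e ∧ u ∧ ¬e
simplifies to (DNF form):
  False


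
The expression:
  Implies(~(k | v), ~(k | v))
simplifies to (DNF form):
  True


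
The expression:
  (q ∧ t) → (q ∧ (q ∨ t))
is always true.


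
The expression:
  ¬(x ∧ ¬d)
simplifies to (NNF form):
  d ∨ ¬x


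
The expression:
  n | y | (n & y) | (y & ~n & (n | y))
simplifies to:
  n | y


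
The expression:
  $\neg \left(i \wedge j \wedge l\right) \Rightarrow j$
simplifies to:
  $j$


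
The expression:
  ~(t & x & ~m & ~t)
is always true.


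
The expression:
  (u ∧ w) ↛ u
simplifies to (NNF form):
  False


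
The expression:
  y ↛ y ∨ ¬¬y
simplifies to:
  y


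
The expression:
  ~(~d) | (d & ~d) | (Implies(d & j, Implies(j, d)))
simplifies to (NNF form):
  True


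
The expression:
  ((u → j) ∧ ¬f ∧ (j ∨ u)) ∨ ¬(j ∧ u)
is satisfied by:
  {u: False, j: False, f: False}
  {f: True, u: False, j: False}
  {j: True, u: False, f: False}
  {f: True, j: True, u: False}
  {u: True, f: False, j: False}
  {f: True, u: True, j: False}
  {j: True, u: True, f: False}


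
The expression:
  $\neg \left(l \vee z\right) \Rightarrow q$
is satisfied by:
  {q: True, l: True, z: True}
  {q: True, l: True, z: False}
  {q: True, z: True, l: False}
  {q: True, z: False, l: False}
  {l: True, z: True, q: False}
  {l: True, z: False, q: False}
  {z: True, l: False, q: False}


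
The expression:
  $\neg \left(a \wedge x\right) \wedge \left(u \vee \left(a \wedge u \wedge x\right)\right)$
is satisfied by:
  {u: True, x: False, a: False}
  {u: True, a: True, x: False}
  {u: True, x: True, a: False}


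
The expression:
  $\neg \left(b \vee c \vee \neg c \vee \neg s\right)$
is never true.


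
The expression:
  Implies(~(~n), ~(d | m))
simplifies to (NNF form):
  ~n | (~d & ~m)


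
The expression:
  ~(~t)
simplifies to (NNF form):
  t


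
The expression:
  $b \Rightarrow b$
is always true.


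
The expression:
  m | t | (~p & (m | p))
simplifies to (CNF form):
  m | t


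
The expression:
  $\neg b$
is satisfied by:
  {b: False}


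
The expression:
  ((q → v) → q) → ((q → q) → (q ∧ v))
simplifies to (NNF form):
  v ∨ ¬q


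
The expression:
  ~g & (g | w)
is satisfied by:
  {w: True, g: False}


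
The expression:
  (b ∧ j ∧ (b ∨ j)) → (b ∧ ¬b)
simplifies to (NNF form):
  ¬b ∨ ¬j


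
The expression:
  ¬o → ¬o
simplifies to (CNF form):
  True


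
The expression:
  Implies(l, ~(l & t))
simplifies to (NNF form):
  ~l | ~t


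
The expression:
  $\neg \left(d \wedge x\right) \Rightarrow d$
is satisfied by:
  {d: True}


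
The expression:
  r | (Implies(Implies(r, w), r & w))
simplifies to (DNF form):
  r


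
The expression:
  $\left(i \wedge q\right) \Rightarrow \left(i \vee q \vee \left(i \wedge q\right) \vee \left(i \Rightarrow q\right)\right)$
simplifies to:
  $\text{True}$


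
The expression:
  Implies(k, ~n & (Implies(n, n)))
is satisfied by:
  {k: False, n: False}
  {n: True, k: False}
  {k: True, n: False}


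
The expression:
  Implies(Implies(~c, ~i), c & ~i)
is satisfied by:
  {i: True, c: False}
  {c: True, i: False}


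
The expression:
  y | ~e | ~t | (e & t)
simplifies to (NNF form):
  True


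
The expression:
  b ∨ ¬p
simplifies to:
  b ∨ ¬p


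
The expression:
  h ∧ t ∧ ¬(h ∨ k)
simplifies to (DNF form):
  False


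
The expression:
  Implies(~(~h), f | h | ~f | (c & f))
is always true.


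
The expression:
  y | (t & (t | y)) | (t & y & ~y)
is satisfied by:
  {y: True, t: True}
  {y: True, t: False}
  {t: True, y: False}


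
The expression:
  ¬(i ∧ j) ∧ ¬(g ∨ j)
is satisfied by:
  {g: False, j: False}


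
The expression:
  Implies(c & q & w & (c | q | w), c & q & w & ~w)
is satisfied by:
  {w: False, c: False, q: False}
  {q: True, w: False, c: False}
  {c: True, w: False, q: False}
  {q: True, c: True, w: False}
  {w: True, q: False, c: False}
  {q: True, w: True, c: False}
  {c: True, w: True, q: False}


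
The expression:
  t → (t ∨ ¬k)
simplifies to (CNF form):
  True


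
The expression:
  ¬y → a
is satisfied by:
  {a: True, y: True}
  {a: True, y: False}
  {y: True, a: False}


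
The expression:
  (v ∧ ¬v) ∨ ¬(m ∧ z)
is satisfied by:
  {m: False, z: False}
  {z: True, m: False}
  {m: True, z: False}


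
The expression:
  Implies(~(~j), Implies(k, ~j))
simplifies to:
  ~j | ~k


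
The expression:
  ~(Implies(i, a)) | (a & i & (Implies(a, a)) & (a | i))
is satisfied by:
  {i: True}


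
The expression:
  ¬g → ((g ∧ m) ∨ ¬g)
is always true.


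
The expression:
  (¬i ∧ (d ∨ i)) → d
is always true.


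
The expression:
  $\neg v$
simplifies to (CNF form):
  $\neg v$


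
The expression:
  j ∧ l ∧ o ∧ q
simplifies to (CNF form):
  j ∧ l ∧ o ∧ q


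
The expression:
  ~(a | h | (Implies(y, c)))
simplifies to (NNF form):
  y & ~a & ~c & ~h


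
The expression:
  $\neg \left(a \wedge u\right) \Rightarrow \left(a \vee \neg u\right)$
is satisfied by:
  {a: True, u: False}
  {u: False, a: False}
  {u: True, a: True}


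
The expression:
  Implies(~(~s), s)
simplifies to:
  True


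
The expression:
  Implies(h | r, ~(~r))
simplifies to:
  r | ~h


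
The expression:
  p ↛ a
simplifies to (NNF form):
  p ∧ ¬a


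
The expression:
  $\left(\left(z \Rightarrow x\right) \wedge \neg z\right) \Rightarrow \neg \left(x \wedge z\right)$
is always true.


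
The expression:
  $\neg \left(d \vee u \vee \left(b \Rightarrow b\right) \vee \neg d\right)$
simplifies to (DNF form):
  $\text{False}$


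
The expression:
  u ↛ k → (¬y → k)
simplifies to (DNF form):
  k ∨ y ∨ ¬u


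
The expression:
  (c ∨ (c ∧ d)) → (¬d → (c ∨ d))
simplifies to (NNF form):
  True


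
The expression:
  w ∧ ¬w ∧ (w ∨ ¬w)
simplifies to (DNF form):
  False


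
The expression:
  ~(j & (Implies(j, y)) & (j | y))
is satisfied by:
  {y: False, j: False}
  {j: True, y: False}
  {y: True, j: False}


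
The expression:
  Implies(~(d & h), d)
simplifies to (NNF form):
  d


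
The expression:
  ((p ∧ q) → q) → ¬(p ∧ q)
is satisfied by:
  {p: False, q: False}
  {q: True, p: False}
  {p: True, q: False}


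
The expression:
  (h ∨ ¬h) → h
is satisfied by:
  {h: True}


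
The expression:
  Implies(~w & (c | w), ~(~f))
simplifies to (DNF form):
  f | w | ~c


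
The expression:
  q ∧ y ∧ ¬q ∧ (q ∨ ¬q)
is never true.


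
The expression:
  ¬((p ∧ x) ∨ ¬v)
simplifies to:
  v ∧ (¬p ∨ ¬x)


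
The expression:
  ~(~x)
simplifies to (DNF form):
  x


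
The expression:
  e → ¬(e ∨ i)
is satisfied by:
  {e: False}


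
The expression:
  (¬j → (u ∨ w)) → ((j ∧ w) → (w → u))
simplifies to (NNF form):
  u ∨ ¬j ∨ ¬w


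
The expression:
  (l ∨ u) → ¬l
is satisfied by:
  {l: False}


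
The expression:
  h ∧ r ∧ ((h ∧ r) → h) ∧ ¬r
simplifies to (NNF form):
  False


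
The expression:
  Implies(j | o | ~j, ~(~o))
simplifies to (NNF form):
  o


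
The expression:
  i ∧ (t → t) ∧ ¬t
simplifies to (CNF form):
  i ∧ ¬t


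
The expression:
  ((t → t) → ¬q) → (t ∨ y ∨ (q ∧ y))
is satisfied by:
  {t: True, y: True, q: True}
  {t: True, y: True, q: False}
  {t: True, q: True, y: False}
  {t: True, q: False, y: False}
  {y: True, q: True, t: False}
  {y: True, q: False, t: False}
  {q: True, y: False, t: False}


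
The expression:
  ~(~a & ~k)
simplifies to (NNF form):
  a | k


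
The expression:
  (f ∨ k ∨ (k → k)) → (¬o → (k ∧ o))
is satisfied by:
  {o: True}


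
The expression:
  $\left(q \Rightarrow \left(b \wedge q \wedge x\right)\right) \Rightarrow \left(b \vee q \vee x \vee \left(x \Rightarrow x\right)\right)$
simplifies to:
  $\text{True}$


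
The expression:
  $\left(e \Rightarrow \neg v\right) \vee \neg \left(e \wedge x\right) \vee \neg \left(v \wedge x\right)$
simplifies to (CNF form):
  $\neg e \vee \neg v \vee \neg x$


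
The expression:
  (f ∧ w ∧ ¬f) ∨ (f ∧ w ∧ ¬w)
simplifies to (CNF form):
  False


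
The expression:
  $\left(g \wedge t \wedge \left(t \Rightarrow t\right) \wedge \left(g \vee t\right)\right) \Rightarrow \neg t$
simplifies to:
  $\neg g \vee \neg t$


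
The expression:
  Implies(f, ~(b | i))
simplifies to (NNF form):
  ~f | (~b & ~i)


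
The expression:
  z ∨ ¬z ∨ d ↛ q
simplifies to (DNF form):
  True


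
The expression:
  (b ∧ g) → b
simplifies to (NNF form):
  True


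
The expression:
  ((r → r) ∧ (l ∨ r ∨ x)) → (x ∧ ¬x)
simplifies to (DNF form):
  ¬l ∧ ¬r ∧ ¬x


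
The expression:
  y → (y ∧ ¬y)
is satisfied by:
  {y: False}


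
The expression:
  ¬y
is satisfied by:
  {y: False}


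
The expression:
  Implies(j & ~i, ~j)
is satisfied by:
  {i: True, j: False}
  {j: False, i: False}
  {j: True, i: True}


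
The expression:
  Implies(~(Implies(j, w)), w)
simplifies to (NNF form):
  w | ~j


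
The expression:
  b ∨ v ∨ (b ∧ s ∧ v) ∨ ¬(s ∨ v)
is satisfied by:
  {b: True, v: True, s: False}
  {b: True, s: False, v: False}
  {v: True, s: False, b: False}
  {v: False, s: False, b: False}
  {b: True, v: True, s: True}
  {b: True, s: True, v: False}
  {v: True, s: True, b: False}


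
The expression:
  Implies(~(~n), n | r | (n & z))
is always true.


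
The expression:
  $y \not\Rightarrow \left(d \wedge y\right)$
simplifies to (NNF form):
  $y \wedge \neg d$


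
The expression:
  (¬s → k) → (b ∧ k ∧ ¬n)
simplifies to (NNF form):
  (b ∨ ¬k) ∧ (k ∨ ¬s) ∧ (¬k ∨ ¬n)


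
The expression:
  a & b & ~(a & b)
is never true.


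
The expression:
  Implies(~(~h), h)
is always true.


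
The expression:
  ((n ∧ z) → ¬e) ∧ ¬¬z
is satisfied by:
  {z: True, e: False, n: False}
  {z: True, n: True, e: False}
  {z: True, e: True, n: False}


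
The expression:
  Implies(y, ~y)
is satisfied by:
  {y: False}


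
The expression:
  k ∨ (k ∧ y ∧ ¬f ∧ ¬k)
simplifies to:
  k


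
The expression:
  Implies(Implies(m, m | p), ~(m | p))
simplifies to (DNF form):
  ~m & ~p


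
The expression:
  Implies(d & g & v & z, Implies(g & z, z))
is always true.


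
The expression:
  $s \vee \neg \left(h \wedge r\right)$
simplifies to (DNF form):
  $s \vee \neg h \vee \neg r$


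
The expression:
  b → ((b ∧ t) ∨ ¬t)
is always true.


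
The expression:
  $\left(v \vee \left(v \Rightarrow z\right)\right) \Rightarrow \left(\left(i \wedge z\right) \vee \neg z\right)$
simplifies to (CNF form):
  $i \vee \neg z$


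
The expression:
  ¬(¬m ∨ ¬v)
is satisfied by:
  {m: True, v: True}


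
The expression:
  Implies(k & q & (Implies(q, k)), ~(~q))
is always true.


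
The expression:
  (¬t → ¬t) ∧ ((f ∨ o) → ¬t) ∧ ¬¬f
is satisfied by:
  {f: True, t: False}


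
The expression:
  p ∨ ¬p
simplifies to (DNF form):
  True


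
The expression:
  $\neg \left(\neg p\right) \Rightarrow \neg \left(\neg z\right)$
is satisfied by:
  {z: True, p: False}
  {p: False, z: False}
  {p: True, z: True}


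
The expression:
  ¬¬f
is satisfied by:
  {f: True}


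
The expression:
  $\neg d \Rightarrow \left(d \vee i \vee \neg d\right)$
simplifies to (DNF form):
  $\text{True}$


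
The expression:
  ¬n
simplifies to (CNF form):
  ¬n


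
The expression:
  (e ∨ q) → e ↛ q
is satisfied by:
  {q: False}


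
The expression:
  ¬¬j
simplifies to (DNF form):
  j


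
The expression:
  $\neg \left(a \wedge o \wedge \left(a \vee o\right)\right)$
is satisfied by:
  {o: False, a: False}
  {a: True, o: False}
  {o: True, a: False}


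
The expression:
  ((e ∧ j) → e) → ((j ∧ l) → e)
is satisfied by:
  {e: True, l: False, j: False}
  {l: False, j: False, e: False}
  {j: True, e: True, l: False}
  {j: True, l: False, e: False}
  {e: True, l: True, j: False}
  {l: True, e: False, j: False}
  {j: True, l: True, e: True}


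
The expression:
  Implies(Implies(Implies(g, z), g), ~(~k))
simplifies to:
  k | ~g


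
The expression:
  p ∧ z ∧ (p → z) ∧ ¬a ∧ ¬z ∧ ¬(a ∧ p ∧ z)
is never true.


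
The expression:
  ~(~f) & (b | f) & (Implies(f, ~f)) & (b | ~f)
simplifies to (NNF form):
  False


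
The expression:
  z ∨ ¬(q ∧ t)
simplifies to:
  z ∨ ¬q ∨ ¬t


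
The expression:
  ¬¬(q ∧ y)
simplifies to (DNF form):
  q ∧ y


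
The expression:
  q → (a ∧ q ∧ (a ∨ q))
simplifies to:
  a ∨ ¬q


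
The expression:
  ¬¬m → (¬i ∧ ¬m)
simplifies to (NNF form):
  ¬m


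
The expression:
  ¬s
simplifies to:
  ¬s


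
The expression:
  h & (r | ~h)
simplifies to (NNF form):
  h & r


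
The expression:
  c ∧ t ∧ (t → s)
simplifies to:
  c ∧ s ∧ t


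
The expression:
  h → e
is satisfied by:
  {e: True, h: False}
  {h: False, e: False}
  {h: True, e: True}


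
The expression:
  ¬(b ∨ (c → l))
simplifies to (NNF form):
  c ∧ ¬b ∧ ¬l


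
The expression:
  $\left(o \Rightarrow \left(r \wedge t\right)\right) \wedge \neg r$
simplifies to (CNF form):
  $\neg o \wedge \neg r$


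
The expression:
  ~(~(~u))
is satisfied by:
  {u: False}


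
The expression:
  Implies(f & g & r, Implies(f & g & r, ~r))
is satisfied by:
  {g: False, r: False, f: False}
  {f: True, g: False, r: False}
  {r: True, g: False, f: False}
  {f: True, r: True, g: False}
  {g: True, f: False, r: False}
  {f: True, g: True, r: False}
  {r: True, g: True, f: False}


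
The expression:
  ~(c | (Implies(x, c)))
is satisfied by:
  {x: True, c: False}


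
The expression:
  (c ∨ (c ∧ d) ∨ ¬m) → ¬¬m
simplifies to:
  m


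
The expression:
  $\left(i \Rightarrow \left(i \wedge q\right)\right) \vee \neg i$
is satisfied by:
  {q: True, i: False}
  {i: False, q: False}
  {i: True, q: True}


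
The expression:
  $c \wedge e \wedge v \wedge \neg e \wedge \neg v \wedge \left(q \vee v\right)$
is never true.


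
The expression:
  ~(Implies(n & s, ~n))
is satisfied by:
  {s: True, n: True}


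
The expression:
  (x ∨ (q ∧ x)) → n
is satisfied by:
  {n: True, x: False}
  {x: False, n: False}
  {x: True, n: True}


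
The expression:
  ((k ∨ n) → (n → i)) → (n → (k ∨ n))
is always true.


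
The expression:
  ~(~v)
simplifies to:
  v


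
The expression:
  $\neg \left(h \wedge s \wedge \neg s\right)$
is always true.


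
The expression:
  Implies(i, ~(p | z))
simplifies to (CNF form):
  (~i | ~p) & (~i | ~z)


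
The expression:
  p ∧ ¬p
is never true.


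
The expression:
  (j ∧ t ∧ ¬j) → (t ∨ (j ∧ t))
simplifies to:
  True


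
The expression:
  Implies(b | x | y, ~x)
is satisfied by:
  {x: False}


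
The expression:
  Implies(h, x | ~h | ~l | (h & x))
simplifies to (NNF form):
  x | ~h | ~l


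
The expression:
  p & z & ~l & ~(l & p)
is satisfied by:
  {z: True, p: True, l: False}


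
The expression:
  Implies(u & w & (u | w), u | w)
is always true.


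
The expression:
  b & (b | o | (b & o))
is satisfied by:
  {b: True}


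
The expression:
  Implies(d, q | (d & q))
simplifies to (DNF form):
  q | ~d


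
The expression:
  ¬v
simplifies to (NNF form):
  ¬v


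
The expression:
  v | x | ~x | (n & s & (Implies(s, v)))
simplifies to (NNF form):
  True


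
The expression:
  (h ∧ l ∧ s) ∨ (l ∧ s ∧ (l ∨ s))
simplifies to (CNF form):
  l ∧ s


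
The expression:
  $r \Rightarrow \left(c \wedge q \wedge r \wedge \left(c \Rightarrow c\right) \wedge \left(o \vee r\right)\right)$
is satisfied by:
  {c: True, q: True, r: False}
  {c: True, q: False, r: False}
  {q: True, c: False, r: False}
  {c: False, q: False, r: False}
  {r: True, c: True, q: True}


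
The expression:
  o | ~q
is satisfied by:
  {o: True, q: False}
  {q: False, o: False}
  {q: True, o: True}


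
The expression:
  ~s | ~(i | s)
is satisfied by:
  {s: False}


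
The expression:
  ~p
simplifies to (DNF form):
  ~p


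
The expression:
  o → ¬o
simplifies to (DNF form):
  ¬o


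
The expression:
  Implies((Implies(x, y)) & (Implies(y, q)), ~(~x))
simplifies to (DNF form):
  x | (y & ~q)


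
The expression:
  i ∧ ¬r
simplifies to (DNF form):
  i ∧ ¬r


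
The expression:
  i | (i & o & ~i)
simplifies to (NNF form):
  i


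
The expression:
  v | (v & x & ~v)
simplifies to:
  v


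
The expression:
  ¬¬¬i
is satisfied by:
  {i: False}


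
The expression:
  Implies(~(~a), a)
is always true.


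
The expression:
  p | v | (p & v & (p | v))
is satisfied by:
  {v: True, p: True}
  {v: True, p: False}
  {p: True, v: False}


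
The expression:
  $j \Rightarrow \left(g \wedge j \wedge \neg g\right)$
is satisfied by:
  {j: False}


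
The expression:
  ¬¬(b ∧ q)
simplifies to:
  b ∧ q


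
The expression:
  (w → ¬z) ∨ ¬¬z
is always true.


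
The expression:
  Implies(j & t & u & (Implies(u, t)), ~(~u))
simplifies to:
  True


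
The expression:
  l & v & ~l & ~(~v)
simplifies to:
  False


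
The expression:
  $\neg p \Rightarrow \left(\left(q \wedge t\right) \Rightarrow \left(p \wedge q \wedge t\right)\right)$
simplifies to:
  $p \vee \neg q \vee \neg t$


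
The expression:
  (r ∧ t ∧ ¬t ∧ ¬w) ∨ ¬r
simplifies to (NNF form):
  ¬r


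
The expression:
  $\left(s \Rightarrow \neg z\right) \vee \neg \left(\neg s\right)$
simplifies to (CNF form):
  $\text{True}$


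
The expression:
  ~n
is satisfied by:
  {n: False}


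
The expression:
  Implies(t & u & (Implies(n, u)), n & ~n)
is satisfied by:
  {u: False, t: False}
  {t: True, u: False}
  {u: True, t: False}


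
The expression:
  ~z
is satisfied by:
  {z: False}


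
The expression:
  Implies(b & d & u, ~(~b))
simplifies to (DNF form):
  True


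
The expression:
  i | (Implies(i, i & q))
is always true.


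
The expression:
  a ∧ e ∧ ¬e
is never true.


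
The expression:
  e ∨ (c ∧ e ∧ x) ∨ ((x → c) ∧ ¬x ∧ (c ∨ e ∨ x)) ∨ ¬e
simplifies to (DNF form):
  True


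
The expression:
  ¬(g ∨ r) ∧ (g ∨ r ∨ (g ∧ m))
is never true.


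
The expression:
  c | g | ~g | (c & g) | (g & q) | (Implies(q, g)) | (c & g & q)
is always true.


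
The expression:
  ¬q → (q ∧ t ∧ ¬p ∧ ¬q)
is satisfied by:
  {q: True}


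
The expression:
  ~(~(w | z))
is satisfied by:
  {z: True, w: True}
  {z: True, w: False}
  {w: True, z: False}


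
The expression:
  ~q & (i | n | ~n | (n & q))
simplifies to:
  ~q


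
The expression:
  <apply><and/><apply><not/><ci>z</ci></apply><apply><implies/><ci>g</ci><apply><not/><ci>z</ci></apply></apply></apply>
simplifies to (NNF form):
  <apply><not/><ci>z</ci></apply>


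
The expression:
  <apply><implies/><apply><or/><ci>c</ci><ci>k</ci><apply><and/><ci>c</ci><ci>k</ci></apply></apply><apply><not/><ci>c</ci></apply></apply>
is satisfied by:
  {c: False}


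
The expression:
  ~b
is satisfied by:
  {b: False}


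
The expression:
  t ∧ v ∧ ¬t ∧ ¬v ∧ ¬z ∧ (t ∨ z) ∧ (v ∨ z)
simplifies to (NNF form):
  False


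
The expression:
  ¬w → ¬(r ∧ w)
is always true.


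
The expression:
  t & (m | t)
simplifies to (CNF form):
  t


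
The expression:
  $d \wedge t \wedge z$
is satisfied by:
  {t: True, z: True, d: True}


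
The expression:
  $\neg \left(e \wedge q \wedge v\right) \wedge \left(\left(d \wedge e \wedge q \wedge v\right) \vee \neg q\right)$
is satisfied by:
  {q: False}


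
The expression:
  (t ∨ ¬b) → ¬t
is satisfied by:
  {t: False}


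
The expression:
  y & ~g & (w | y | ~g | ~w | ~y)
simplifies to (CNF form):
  y & ~g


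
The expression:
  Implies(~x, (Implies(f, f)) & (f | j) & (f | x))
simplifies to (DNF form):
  f | x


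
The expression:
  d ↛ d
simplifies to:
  False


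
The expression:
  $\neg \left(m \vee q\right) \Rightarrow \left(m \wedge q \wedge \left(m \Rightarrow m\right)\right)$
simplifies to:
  $m \vee q$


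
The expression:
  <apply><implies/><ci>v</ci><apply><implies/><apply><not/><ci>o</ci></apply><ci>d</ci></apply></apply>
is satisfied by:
  {d: True, o: True, v: False}
  {d: True, v: False, o: False}
  {o: True, v: False, d: False}
  {o: False, v: False, d: False}
  {d: True, o: True, v: True}
  {d: True, v: True, o: False}
  {o: True, v: True, d: False}


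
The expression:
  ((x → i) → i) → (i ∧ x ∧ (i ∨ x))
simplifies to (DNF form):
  (i ∧ x) ∨ (¬i ∧ ¬x)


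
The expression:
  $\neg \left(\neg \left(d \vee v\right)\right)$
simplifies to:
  $d \vee v$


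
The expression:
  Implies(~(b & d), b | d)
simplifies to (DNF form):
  b | d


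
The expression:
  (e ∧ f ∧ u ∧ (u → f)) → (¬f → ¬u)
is always true.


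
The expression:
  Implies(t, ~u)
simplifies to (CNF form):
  ~t | ~u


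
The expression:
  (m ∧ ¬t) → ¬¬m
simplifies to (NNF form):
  True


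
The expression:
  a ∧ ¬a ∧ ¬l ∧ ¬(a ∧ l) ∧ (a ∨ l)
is never true.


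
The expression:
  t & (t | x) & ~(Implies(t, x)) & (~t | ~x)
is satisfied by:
  {t: True, x: False}


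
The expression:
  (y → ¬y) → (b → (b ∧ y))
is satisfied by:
  {y: True, b: False}
  {b: False, y: False}
  {b: True, y: True}


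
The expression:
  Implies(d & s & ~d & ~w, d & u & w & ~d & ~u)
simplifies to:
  True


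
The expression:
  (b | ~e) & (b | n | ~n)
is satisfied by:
  {b: True, e: False}
  {e: False, b: False}
  {e: True, b: True}


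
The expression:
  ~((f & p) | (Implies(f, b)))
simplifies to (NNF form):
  f & ~b & ~p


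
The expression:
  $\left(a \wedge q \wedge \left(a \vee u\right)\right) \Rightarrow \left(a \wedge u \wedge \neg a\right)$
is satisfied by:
  {q: False, a: False}
  {a: True, q: False}
  {q: True, a: False}


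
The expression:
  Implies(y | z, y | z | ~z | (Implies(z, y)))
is always true.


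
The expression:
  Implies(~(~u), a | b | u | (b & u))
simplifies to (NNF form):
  True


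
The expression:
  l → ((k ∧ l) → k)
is always true.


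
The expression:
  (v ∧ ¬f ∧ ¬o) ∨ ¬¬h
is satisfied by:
  {h: True, v: True, f: False, o: False}
  {h: True, v: False, f: False, o: False}
  {o: True, h: True, v: True, f: False}
  {o: True, h: True, v: False, f: False}
  {h: True, f: True, v: True, o: False}
  {h: True, f: True, v: False, o: False}
  {h: True, f: True, o: True, v: True}
  {h: True, f: True, o: True, v: False}
  {v: True, h: False, f: False, o: False}


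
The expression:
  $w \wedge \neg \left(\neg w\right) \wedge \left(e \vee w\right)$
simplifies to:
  $w$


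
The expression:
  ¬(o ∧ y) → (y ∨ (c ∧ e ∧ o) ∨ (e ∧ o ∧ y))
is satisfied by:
  {y: True, e: True, o: True, c: True}
  {y: True, e: True, o: True, c: False}
  {y: True, e: True, c: True, o: False}
  {y: True, e: True, c: False, o: False}
  {y: True, o: True, c: True, e: False}
  {y: True, o: True, c: False, e: False}
  {y: True, o: False, c: True, e: False}
  {y: True, o: False, c: False, e: False}
  {e: True, o: True, c: True, y: False}


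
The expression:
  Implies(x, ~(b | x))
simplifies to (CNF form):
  ~x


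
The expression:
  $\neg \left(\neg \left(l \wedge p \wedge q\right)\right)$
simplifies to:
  $l \wedge p \wedge q$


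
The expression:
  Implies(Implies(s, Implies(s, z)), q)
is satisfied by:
  {q: True, s: True, z: False}
  {q: True, z: False, s: False}
  {q: True, s: True, z: True}
  {q: True, z: True, s: False}
  {s: True, z: False, q: False}


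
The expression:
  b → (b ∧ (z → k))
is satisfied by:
  {k: True, z: False, b: False}
  {z: False, b: False, k: False}
  {b: True, k: True, z: False}
  {b: True, z: False, k: False}
  {k: True, z: True, b: False}
  {z: True, k: False, b: False}
  {b: True, z: True, k: True}


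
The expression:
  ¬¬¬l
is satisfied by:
  {l: False}


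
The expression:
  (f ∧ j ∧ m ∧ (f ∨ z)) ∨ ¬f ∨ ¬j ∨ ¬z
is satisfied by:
  {m: True, z: False, j: False, f: False}
  {m: False, z: False, j: False, f: False}
  {f: True, m: True, z: False, j: False}
  {f: True, m: False, z: False, j: False}
  {j: True, m: True, z: False, f: False}
  {j: True, m: False, z: False, f: False}
  {f: True, j: True, m: True, z: False}
  {f: True, j: True, m: False, z: False}
  {z: True, m: True, f: False, j: False}
  {z: True, m: False, f: False, j: False}
  {f: True, z: True, m: True, j: False}
  {f: True, z: True, m: False, j: False}
  {j: True, z: True, m: True, f: False}
  {j: True, z: True, m: False, f: False}
  {j: True, z: True, f: True, m: True}


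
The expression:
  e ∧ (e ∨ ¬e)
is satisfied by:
  {e: True}


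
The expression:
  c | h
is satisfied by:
  {c: True, h: True}
  {c: True, h: False}
  {h: True, c: False}


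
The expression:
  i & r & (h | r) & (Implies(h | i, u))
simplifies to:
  i & r & u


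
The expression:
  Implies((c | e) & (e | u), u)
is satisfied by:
  {u: True, e: False}
  {e: False, u: False}
  {e: True, u: True}


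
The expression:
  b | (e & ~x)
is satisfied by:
  {b: True, e: True, x: False}
  {b: True, e: False, x: False}
  {b: True, x: True, e: True}
  {b: True, x: True, e: False}
  {e: True, x: False, b: False}


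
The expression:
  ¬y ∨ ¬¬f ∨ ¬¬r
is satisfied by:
  {r: True, f: True, y: False}
  {r: True, f: False, y: False}
  {f: True, r: False, y: False}
  {r: False, f: False, y: False}
  {r: True, y: True, f: True}
  {r: True, y: True, f: False}
  {y: True, f: True, r: False}


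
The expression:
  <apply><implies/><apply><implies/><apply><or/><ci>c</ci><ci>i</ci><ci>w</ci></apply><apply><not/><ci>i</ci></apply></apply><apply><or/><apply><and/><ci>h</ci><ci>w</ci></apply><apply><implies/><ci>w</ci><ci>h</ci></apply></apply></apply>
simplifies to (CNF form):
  <apply><or/><ci>h</ci><ci>i</ci><apply><not/><ci>w</ci></apply></apply>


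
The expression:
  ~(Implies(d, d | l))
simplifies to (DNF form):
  False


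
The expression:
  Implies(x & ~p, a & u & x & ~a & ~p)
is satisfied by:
  {p: True, x: False}
  {x: False, p: False}
  {x: True, p: True}


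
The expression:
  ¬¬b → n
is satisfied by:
  {n: True, b: False}
  {b: False, n: False}
  {b: True, n: True}


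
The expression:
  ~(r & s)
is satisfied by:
  {s: False, r: False}
  {r: True, s: False}
  {s: True, r: False}


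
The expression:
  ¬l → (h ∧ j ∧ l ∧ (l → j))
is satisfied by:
  {l: True}


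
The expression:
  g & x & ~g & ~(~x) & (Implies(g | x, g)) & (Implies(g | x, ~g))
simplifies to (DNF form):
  False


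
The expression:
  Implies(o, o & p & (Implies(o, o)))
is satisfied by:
  {p: True, o: False}
  {o: False, p: False}
  {o: True, p: True}


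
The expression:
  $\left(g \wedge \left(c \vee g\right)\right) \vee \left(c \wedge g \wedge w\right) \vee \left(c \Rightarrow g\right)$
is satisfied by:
  {g: True, c: False}
  {c: False, g: False}
  {c: True, g: True}


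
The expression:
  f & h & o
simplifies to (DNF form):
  f & h & o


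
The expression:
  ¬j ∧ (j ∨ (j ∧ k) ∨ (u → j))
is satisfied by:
  {u: False, j: False}


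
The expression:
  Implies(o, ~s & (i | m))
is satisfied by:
  {m: True, i: True, o: False, s: False}
  {m: True, i: False, o: False, s: False}
  {i: True, s: False, m: False, o: False}
  {s: False, i: False, m: False, o: False}
  {s: True, m: True, i: True, o: False}
  {s: True, m: True, i: False, o: False}
  {s: True, i: True, m: False, o: False}
  {s: True, i: False, m: False, o: False}
  {o: True, m: True, i: True, s: False}
  {o: True, m: True, i: False, s: False}
  {o: True, i: True, m: False, s: False}


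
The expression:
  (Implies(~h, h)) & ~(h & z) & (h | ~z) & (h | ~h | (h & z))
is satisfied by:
  {h: True, z: False}


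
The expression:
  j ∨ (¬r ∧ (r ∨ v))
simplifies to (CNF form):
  (j ∨ v) ∧ (j ∨ ¬r)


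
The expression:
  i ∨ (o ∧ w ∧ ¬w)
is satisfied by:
  {i: True}


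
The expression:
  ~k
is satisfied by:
  {k: False}


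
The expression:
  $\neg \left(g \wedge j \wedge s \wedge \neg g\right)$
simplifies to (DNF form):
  $\text{True}$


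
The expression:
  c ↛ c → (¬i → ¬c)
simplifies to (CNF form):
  True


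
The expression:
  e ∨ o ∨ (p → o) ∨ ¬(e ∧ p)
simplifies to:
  True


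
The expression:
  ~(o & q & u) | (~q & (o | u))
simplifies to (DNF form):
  ~o | ~q | ~u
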